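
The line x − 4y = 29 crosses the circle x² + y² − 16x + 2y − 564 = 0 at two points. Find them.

(−15, −11) and (33, 1)

Express y = (−29 + x)/4 and substitute into the circle:
17x² − 306x − 8415 = 0  ⟹  x² − 18x − 495 = 0
x = 33 or x = −15, giving (33, 1) and (−15, −11).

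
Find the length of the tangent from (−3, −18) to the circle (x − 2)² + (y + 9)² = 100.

√6

With centre O = (2, −9), |OP|² = 106 and r² = 100.
Power of the point: PT² = |PO|² − r² = 6, so PT = √6.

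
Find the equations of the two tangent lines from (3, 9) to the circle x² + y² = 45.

2x + y = 15 and x − 2y = −15

A line y − (9) = m(x − (3)) is tangent when its distance from (0, 0) is 3√5:
(−3m − (−9))² = 45(m² + 1)
2m² + 3m − 2 = 0, so m = −2 or m = 1/2.
With m = −2: 2x + y = 15. With m = 1/2: x − 2y = −15.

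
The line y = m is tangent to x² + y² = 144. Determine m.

For a tangent, require d(centre, line) = r = 12.
|0·0 + 1·0 − m| / √1 = 12
|m| = 12, so m = 12 or m = −12.

m = −12 or m = 12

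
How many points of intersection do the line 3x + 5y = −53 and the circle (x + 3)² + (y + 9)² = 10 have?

d² = (3·(−3) + 5·(−9) − (−53))²/34 = 1/34; r² = 10.
Since d² < r², the line cuts the circle twice.

2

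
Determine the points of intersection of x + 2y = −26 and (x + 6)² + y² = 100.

From the line, y = (−26 − x)/2. Substituting:
5x² + 100x + 420 = 0  ⟹  x² + 20x + 84 = 0
x = −6 or x = −14, giving (−6, −10) and (−14, −6).

(−14, −6) and (−6, −10)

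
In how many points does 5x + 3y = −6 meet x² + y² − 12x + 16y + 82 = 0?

2

d² = (5·6 + 3·(−8) − (−6))²/34 = 72/17; r² = 18.
Since d² < r², the line cuts the circle twice.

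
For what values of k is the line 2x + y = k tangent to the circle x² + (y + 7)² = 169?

For a tangent, require d(centre, line) = r = 13.
|2·0 + 1·(−7) − k| / √5 = 13
|k − (−7)| = 13√5.

k = −7 ± 13√5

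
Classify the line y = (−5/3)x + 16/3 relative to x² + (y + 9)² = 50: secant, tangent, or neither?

neither

d² = (5·0 + 3·(−9) − (16))²/34 = 1849/34; r² = 50.
Since d² > r², the line lies outside the circle.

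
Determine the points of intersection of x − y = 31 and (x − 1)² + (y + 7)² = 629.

Express y = x − 31 and substitute into the circle:
2x² − 50x − 52 = 0  ⟹  x² − 25x − 26 = 0
x = 26 or x = −1, giving (26, −5) and (−1, −32).

(−1, −32) and (26, −5)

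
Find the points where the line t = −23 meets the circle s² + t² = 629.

(−10, −23) and (10, −23)

From the line, t = −23. Substituting:
s² − 100 = 0
s = 10 or s = −10, giving (10, −23) and (−10, −23).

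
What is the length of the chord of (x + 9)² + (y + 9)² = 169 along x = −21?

The line gives x = −21. Substituting into the circle:
y² + 18y + 56 = 0
y = −4 or y = −14, giving (−21, −4) and (−21, −14).
|(−21, −4) − (−21, −14)| = √((0)² + (10)²) = 10.

10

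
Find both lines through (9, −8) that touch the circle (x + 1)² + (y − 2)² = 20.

A line y − (−8) = m(x − (9)) is tangent when its distance from (−1, 2) is 2√5:
[m·(−10) − (10)]² = 20(m² + 1)
2m² + 5m + 2 = 0, so m = −1/2 or m = −2.
With m = −1/2: x + 2y = −7. With m = −2: 2x + y = 10.

x + 2y = −7 and 2x + y = 10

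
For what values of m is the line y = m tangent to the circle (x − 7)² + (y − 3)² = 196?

For a tangent, require d(centre, line) = r = 14.
|0·7 + 1·3 − m| / √1 = 14
|m − (3)| = 14, so m = 17 or m = −11.

m = −11 or m = 17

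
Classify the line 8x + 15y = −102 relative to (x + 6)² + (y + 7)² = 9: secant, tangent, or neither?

d² = (8·(−6) + 15·(−7) − (−102))²/289 = 9; r² = 9.
Since d² = r², the line is tangent.

tangent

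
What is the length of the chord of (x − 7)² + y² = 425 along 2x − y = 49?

12√5

Centre (7, 0), r² = 425. Perpendicular distance d from centre to line = |−35| / √5 = 35/√5.
Chord = 2√(r² − d²) = 2·√(180) = 12√5.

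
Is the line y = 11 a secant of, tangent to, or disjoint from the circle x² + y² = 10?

disjoint

Substituting the line into the circle gives x² + 111 = 0.
Δ = 0 − 444 = −444.
No real roots: the line does not meet the circle.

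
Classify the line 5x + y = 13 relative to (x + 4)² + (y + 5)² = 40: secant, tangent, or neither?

d² = (5·(−4) + 1·(−5) − (13))²/26 = 722/13; r² = 40.
Since d² > r², the line lies outside the circle.

neither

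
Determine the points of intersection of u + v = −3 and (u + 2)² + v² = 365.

(−16, 13) and (11, −14)

From the line, v = −u − 3. Substituting:
2u² + 10u − 352 = 0  ⟹  u² + 5u − 176 = 0
u = 11 or u = −16, giving (11, −14) and (−16, 13).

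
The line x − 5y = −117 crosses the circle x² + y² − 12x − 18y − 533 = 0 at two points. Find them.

Express y = (117 + x)/5 and substitute into the circle:
26x² − 156x − 10166 = 0  ⟹  x² − 6x − 391 = 0
x = 23 or x = −17, giving (23, 28) and (−17, 20).

(−17, 20) and (23, 28)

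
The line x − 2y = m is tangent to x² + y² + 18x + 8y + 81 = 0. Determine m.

Tangency holds when the distance from the centre (−9, −4) to the line equals the radius 4:
|1·(−9) − 2·(−4) − m| / √5 = 4
|m − (−1)| = 4√5.

m = −1 ± 4√5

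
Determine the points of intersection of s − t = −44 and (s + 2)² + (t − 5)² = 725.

(−25, 19) and (−16, 28)

Substitute t = s + 44:
2s² + 82s + 800 = 0  ⟹  s² + 41s + 400 = 0
s = −16 or s = −25, giving (−16, 28) and (−25, 19).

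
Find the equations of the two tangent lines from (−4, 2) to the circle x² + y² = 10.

x − 3y = −10 and 3x + y = −10

A line y − (2) = m(x − (−4)) is tangent when its distance from (0, 0) is √10:
(4m − (−2))² = 10(m² + 1)
3m² + 8m − 3 = 0, so m = 1/3 or m = −3.
Through (−4, 2) these give x − 3y = −10 and 3x + y = −10.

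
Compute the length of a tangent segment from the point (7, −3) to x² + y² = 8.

5√2

The centre is (0, 0) and r = 2√2. The square of the distance from P to the centre is 49 + 9 = 58.
By the tangent–radius right angle, tangent length = √(|PO|² − r²) = √50 = 5√2.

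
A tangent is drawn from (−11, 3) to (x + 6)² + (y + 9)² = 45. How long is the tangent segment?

2√31

The centre is (−6, −9) and r = 3√5. The square of the distance from P to the centre is 25 + 144 = 169.
The tangent meets the radius at right angles, so tangent² = |PO|² − r² = 169 − 45 = 124.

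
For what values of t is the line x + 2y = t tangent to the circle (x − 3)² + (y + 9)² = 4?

t = −15 ± 2√5

Tangency holds when the distance from the centre (3, −9) to the line equals the radius 2:
|1·3 + 2·(−9) − t| / √5 = 2
|t − (−15)| = 2√5.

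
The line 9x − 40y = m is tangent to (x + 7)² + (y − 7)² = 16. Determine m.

Tangency holds when the distance from the centre (−7, 7) to the line equals the radius 4:
|9·(−7) − 40·7 − m| / √1681 = 4
|m − (−343)| = 4·41, so m = −179 or m = −507.

m = −507 or m = −179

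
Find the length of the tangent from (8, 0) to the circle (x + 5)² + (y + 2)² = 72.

√101

With centre O = (−5, −2), |OP|² = 173 and r² = 72.
The tangent meets the radius at right angles, so tangent² = |PO|² − r² = 173 − 72 = 101.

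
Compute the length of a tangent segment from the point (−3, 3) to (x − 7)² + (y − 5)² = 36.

2√17

Centre (7, 5), r² = 36. |PO|² = (−10)² + (−2)² = 104.
Power of the point: PT² = |PO|² − r² = 68, so PT = 2√17.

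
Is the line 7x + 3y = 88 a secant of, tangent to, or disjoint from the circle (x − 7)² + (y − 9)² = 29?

Substituting the line into the circle gives 58x² − 980x + 3901 = 0.
Discriminant = (−980)² − 4·58·(3901) = 55368 > 0.
Two real roots: the line is a secant.

secant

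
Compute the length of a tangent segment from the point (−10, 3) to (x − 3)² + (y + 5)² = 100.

Centre (3, −5), r² = 100. |PO|² = (−13)² + (8)² = 233.
The tangent meets the radius at right angles, so tangent² = |PO|² − r² = 233 − 100 = 133.

√133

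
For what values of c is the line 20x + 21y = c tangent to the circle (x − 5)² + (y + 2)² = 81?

For a tangent, require d(centre, line) = r = 9.
|20·5 + 21·(−2) − c| / √841 = 9
|c − (58)| = 9·29, so c = 319 or c = −203.

c = −203 or c = 319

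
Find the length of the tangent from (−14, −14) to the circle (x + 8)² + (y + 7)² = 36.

7

The centre is (−8, −7) and r = 6. The square of the distance from P to the centre is 36 + 49 = 85.
The tangent meets the radius at right angles, so tangent² = |PO|² − r² = 85 − 36 = 49.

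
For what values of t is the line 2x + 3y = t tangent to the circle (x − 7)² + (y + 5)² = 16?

The line touches the circle iff its distance from (7, −5) is 4:
|2·7 + 3·(−5) − t| / √13 = 4
|t − (−1)| = 4√13.

t = −1 ± 4√13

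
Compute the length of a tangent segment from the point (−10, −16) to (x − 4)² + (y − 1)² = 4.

√481

With centre O = (4, 1), |OP|² = 485 and r² = 4.
The tangent meets the radius at right angles, so tangent² = |PO|² − r² = 485 − 4 = 481.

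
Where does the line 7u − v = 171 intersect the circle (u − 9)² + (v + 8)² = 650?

(20, −31) and (26, 11)

Express v = 7u − 171 and substitute into the circle:
50u² − 2300u + 26000 = 0  ⟹  u² − 46u + 520 = 0
u = 26 or u = 20, giving (26, 11) and (20, −31).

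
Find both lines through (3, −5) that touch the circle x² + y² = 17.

A line y − (−5) = m(x − (3)) is tangent when its distance from (0, 0) is √17:
(−3m − (5))² = 17(m² + 1)
4m² − 15m − 4 = 0, so m = −1/4 or m = 4.
With m = −1/4: x + 4y = −17. With m = 4: 4x − y = 17.

x + 4y = −17 and 4x − y = 17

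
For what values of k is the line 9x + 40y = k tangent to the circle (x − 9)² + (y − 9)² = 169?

The line touches the circle iff its distance from (9, 9) is 13:
|9·9 + 40·9 − k| / √1681 = 13
|k − (441)| = 13·41, so k = 974 or k = −92.

k = −92 or k = 974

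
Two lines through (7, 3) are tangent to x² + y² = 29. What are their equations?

2x + 5y = 29 and 5x − 2y = 29

Let a tangent through (7, 3) have slope m. Its distance from (0, 0) must equal √29:
[m·(−7) − (−3)]² = 29(m² + 1)
10m² − 21m − 10 = 0, so m = −2/5 or m = 5/2.
With m = −2/5: 2x + 5y = 29. With m = 5/2: 5x − 2y = 29.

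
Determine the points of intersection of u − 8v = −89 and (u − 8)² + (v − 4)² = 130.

Express v = (89 + u)/8 and substitute into the circle:
65u² − 910u − 975 = 0  ⟹  u² − 14u − 15 = 0
u = 15 or u = −1, giving (15, 13) and (−1, 11).

(−1, 11) and (15, 13)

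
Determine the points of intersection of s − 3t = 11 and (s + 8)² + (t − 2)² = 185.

Substitute t = (−11 + s)/3:
10s² + 110s − 800 = 0  ⟹  s² + 11s − 80 = 0
s = 5 or s = −16, giving (5, −2) and (−16, −9).

(−16, −9) and (5, −2)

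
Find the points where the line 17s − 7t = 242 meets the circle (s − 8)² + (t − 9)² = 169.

Express t = (−242 + 17s)/7 and substitute into the circle:
338s² − 11154s + 87880 = 0  ⟹  s² − 33s + 260 = 0
s = 20 or s = 13, giving (20, 14) and (13, −3).

(13, −3) and (20, 14)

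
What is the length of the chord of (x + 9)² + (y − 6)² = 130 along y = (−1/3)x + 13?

Substitute y = (39 − x)/3:
10x² + 120x = 0  ⟹  x² + 12x = 0
x = 0 or x = −12, giving (0, 13) and (−12, 17).
Chord length = distance between (0, 13) and (−12, 17) = √160 = 4√10.

4√10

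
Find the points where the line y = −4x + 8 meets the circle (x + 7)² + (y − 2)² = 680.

(−5, 28) and (7, −20)

Express y = −4x + 8 and substitute into the circle:
17x² − 34x − 595 = 0  ⟹  x² − 2x − 35 = 0
x = 7 or x = −5, giving (7, −20) and (−5, 28).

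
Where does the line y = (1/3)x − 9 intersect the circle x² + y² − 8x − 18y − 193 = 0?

Substitute y = (−27 + x)/3:
10x² − 180x + 450 = 0  ⟹  x² − 18x + 45 = 0
x = 15 or x = 3, giving (15, −4) and (3, −8).

(3, −8) and (15, −4)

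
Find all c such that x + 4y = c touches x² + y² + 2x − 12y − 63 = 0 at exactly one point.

c = 23 ± 10√17

The line touches the circle iff its distance from (−1, 6) is 10:
|1·(−1) + 4·6 − c| / √17 = 10
|c − (23)| = 10√17.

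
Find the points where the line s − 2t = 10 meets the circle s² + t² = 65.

(−4, −7) and (8, −1)

Express t = (−10 + s)/2 and substitute into the circle:
5s² − 20s − 160 = 0  ⟹  s² − 4s − 32 = 0
s = 8 or s = −4, giving (8, −1) and (−4, −7).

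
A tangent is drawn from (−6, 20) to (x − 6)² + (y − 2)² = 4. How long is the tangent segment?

With centre O = (6, 2), |OP|² = 468 and r² = 4.
Power of the point: PT² = |PO|² − r² = 464, so PT = 4√29.

4√29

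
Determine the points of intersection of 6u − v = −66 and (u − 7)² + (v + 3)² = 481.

(−13, −12) and (−9, 12)

Express v = 6u + 66 and substitute into the circle:
37u² + 814u + 4329 = 0  ⟹  u² + 22u + 117 = 0
u = −9 or u = −13, giving (−9, 12) and (−13, −12).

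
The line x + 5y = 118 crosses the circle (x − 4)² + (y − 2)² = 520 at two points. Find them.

(−2, 24) and (18, 20)

Substitute y = (118 − x)/5:
26x² − 416x − 936 = 0  ⟹  x² − 16x − 36 = 0
x = 18 or x = −2, giving (18, 20) and (−2, 24).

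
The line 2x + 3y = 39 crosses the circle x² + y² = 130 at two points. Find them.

Express y = (39 − 2x)/3 and substitute into the circle:
13x² − 156x + 351 = 0  ⟹  x² − 12x + 27 = 0
x = 9 or x = 3, giving (9, 7) and (3, 11).

(3, 11) and (9, 7)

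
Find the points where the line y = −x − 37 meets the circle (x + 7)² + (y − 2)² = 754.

(−34, −3) and (−12, −25)

From the line, y = −x − 37. Substituting:
2x² + 92x + 816 = 0  ⟹  x² + 46x + 408 = 0
x = −12 or x = −34, giving (−12, −25) and (−34, −3).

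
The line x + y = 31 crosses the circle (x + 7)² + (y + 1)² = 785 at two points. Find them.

From the line, y = −x + 31. Substituting:
2x² − 50x + 288 = 0  ⟹  x² − 25x + 144 = 0
x = 16 or x = 9, giving (16, 15) and (9, 22).

(9, 22) and (16, 15)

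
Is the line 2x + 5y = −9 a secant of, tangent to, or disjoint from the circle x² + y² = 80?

Substituting the line into the circle gives 29x² + 36x − 1919 = 0.
Discriminant = (36)² − 4·29·(−1919) = 223900 > 0.
Two real roots: the line is a secant.

secant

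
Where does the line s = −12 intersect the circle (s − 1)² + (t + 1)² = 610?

(−12, −22) and (−12, 20)

The line gives s = −12. Substituting into the circle:
t² + 2t − 440 = 0
t = 20 or t = −22, giving (−12, 20) and (−12, −22).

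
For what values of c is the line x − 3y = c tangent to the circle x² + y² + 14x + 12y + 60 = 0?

c = 11 ± 5√10

Tangency holds when the distance from the centre (−7, −6) to the line equals the radius 5:
|1·(−7) − 3·(−6) − c| / √10 = 5
|c − (11)| = 5√10.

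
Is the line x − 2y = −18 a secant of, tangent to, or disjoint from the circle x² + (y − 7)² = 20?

secant

Substituting the line into the circle gives 5x² + 8x − 64 = 0.
Δ = 64 − (−1280) = 1344.
Two real roots: the line is a secant.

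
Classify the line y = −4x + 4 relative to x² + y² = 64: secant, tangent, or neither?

Substituting the line into the circle gives 17x² − 32x − 48 = 0.
Δ = 1024 − (−3264) = 4288.
Two real roots: the line is a secant.

secant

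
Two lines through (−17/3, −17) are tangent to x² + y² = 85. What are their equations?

6x − 7y = 85 and 9x + 2y = −85

A line y − (−17) = m(x − (−17/3)) is tangent when its distance from (0, 0) is √85:
(17/3m − (17))² = 85(m² + 1)
14m² + 51m − 54 = 0, so m = 6/7 or m = −9/2.
Through (−17/3, −17) these give 6x − 7y = 85 and 9x + 2y = −85.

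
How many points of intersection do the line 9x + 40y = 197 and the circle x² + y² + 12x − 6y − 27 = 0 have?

2

d² = (9·(−6) + 40·3 − (197))²/1681 = 17161/1681; r² = 72.
Since d² < r², the line cuts the circle twice.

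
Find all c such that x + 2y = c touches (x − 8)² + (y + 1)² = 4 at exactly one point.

c = 6 ± 2√5

Tangency holds when the distance from the centre (8, −1) to the line equals the radius 2:
|1·8 + 2·(−1) − c| / √5 = 2
|c − (6)| = 2√5.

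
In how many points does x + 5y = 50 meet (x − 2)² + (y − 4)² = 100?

2

Substituting the line into the circle gives 26x² − 160x − 1500 = 0.
Discriminant = (−160)² − 4·26·(−1500) = 181600 > 0.
Two real roots: the line is a secant.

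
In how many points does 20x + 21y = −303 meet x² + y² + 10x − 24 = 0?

Substituting the line into the circle gives 841x² + 16530x + 81225 = 0.
Discriminant = (16530)² − 4·841·(81225) = 0.
A repeated root: the line is tangent.

1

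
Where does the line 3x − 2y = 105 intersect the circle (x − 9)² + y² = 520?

(23, −18) and (31, −6)

From the line, y = (−105 + 3x)/2. Substituting:
13x² − 702x + 9269 = 0  ⟹  x² − 54x + 713 = 0
x = 31 or x = 23, giving (31, −6) and (23, −18).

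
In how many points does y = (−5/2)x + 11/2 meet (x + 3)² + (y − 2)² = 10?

0

Centre (−3, 2), r² = 10. Distance² from centre to line = (−22)²/29 = 484/29.
Since d² > r², the line lies outside the circle.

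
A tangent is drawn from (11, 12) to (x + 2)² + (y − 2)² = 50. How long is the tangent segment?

√219

Centre (−2, 2), r² = 50. |PO|² = (13)² + (10)² = 269.
By the tangent–radius right angle, tangent length = √(|PO|² − r²) = √219.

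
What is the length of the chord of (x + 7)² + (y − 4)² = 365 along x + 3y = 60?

Substitute y = (60 − x)/3:
10x² + 30x − 540 = 0  ⟹  x² + 3x − 54 = 0
x = 6 or x = −9, giving (6, 18) and (−9, 23).
|(6, 18) − (−9, 23)| = √((15)² + (−5)²) = 5√10.

5√10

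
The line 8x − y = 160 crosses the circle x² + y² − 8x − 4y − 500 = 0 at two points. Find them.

(18, −16) and (22, 16)

From the line, y = 8x − 160. Substituting:
65x² − 2600x + 25740 = 0  ⟹  x² − 40x + 396 = 0
x = 22 or x = 18, giving (22, 16) and (18, −16).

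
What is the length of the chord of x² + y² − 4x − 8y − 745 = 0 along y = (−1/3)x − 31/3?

15√10

Express y = (−31 − x)/3 and substitute into the circle:
10x² + 50x − 5000 = 0  ⟹  x² + 5x − 500 = 0
x = 20 or x = −25, giving (20, −17) and (−25, −2).
|(20, −17) − (−25, −2)| = √((45)² + (−15)²) = 15√10.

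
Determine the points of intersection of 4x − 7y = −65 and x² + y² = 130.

(−11, 3) and (3, 11)

From the line, y = (65 + 4x)/7. Substituting:
65x² + 520x − 2145 = 0  ⟹  x² + 8x − 33 = 0
x = 3 or x = −11, giving (3, 11) and (−11, 3).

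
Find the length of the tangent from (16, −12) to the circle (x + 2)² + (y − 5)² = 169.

2√111

The centre is (−2, 5) and r = 13. The square of the distance from P to the centre is 324 + 289 = 613.
The tangent meets the radius at right angles, so tangent² = |PO|² − r² = 613 − 169 = 444.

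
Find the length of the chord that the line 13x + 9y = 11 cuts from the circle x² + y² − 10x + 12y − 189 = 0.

10√10

Centre (5, −6), r² = 250. Perpendicular distance d from centre to line = |0| / √250 = 0/√250.
Chord = 2√(r² − d²) = 2·√(250) = 10√10.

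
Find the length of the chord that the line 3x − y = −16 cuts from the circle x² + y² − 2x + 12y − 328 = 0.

Express y = 3x + 16 and substitute into the circle:
10x² + 130x + 120 = 0  ⟹  x² + 13x + 12 = 0
x = −1 or x = −12, giving (−1, 13) and (−12, −20).
Chord length = distance between (−1, 13) and (−12, −20) = √1210 = 11√10.

11√10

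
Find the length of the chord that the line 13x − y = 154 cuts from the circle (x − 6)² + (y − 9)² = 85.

√170

Express y = 13x − 154 and substitute into the circle:
170x² − 4250x + 26520 = 0  ⟹  x² − 25x + 156 = 0
x = 13 or x = 12, giving (13, 15) and (12, 2).
Chord length = distance between (13, 15) and (12, 2) = √170 = √170.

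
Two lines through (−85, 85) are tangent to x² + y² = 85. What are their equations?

6x + 7y = 85 and 7x + 6y = −85

Write the tangent as mx − y + (85 − m·(−85)) = 0 and set its distance from the centre to √85:
(85m − (−85))² = 85(m² + 1)
42m² + 85m + 42 = 0, so m = −6/7 or m = −7/6.
With m = −6/7: 6x + 7y = 85. With m = −7/6: 7x + 6y = −85.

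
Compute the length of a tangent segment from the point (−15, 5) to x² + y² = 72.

√178

Centre (0, 0), r² = 72. |PO|² = (−15)² + (5)² = 250.
By the tangent–radius right angle, tangent length = √(|PO|² − r²) = √178.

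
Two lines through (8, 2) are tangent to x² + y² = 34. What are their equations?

5x − 3y = 34 and 3x + 5y = 34

Let a tangent through (8, 2) have slope m. Its distance from (0, 0) must equal √34:
[m·(−8) − (−2)]² = 34(m² + 1)
15m² − 16m − 15 = 0, so m = 5/3 or m = −3/5.
Through (8, 2) these give 5x − 3y = 34 and 3x + 5y = 34.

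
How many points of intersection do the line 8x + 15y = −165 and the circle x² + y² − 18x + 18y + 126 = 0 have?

1

Substituting the line into the circle gives 289x² − 3570x + 11025 = 0.
Δ = 12744900 − 12744900 = 0.
A repeated root: the line is tangent.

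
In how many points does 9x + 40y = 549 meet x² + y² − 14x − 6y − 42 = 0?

Centre (7, 3), r² = 100. Distance² from centre to line = (−366)²/1681 = 133956/1681.
Since d² < r², the line cuts the circle twice.

2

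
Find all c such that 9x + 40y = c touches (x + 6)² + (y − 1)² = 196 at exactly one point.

For a tangent, require d(centre, line) = r = 14.
|9·(−6) + 40·1 − c| / √1681 = 14
|c − (−14)| = 14·41, so c = 560 or c = −588.

c = −588 or c = 560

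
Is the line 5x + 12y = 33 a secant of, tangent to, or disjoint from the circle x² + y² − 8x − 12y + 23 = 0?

d² = (5·4 + 12·6 − (33))²/169 = 3481/169; r² = 29.
Since d² < r², the line cuts the circle twice.

secant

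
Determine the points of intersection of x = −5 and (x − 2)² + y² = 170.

(−5, −11) and (−5, 11)

The line gives x = −5. Substituting into the circle:
y² − 121 = 0
y = 11 or y = −11, giving (−5, 11) and (−5, −11).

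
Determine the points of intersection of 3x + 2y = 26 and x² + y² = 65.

(4, 7) and (8, 1)

Substitute y = (26 − 3x)/2:
13x² − 156x + 416 = 0  ⟹  x² − 12x + 32 = 0
x = 8 or x = 4, giving (8, 1) and (4, 7).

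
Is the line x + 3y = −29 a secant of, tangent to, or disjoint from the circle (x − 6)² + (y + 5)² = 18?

disjoint

Substituting the line into the circle gives 10x² − 80x + 358 = 0.
Discriminant = (−80)² − 4·10·(358) = −7920 < 0.
No real roots: the line does not meet the circle.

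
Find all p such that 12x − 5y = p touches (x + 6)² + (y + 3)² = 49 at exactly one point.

p = −148 or p = 34

Tangency holds when the distance from the centre (−6, −3) to the line equals the radius 7:
|12·(−6) − 5·(−3) − p| / √169 = 7
|p − (−57)| = 7·13, so p = 34 or p = −148.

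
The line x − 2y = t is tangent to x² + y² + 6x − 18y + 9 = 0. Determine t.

For a tangent, require d(centre, line) = r = 9.
|1·(−3) − 2·9 − t| / √5 = 9
|t − (−21)| = 9√5.

t = −21 ± 9√5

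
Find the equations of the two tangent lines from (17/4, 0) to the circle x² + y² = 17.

A line y − (0) = m(x − (17/4)) is tangent when its distance from (0, 0) is √17:
[m·(−17/4) − (0)]² = 17(m² + 1)
m² − 16 = 0, so m = 4 or m = −4.
Through (17/4, 0) these give 4x − y = 17 and 4x + y = 17.

4x − y = 17 and 4x + y = 17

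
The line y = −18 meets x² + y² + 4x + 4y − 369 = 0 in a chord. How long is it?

The distance from (−2, −2) to the line is 16, and r² = 377.
Chord = 2√(r² − d²) = 2·√(121) = 22.

22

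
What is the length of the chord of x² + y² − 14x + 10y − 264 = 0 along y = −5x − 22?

6√26

Centre (7, −5), r² = 338. Perpendicular distance d from centre to line = |52| / √26 = 52/√26.
Chord = 2√(r² − d²) = 2·√(234) = 6√26.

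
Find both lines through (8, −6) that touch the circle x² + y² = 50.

Write the tangent as mx − y + (−6 − m·(8)) = 0 and set its distance from the centre to 5√2:
(−8m − (6))² = 50(m² + 1)
7m² + 48m − 7 = 0, so m = −7 or m = 1/7.
With m = −7: 7x + y = 50. With m = 1/7: x − 7y = 50.

7x + y = 50 and x − 7y = 50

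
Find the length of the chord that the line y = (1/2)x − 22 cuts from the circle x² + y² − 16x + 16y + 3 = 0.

6√5

From the line, y = (−44 + x)/2. Substituting:
5x² − 120x + 540 = 0  ⟹  x² − 24x + 108 = 0
x = 18 or x = 6, giving (18, −13) and (6, −19).
|(18, −13) − (6, −19)| = √((12)² + (6)²) = 6√5.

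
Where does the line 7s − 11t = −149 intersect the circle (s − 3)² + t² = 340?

Express t = (149 + 7s)/11 and substitute into the circle:
170s² + 1360s − 17850 = 0  ⟹  s² + 8s − 105 = 0
s = 7 or s = −15, giving (7, 18) and (−15, 4).

(−15, 4) and (7, 18)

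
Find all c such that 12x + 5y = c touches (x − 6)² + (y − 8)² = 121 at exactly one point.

c = −31 or c = 255

Tangency holds when the distance from the centre (6, 8) to the line equals the radius 11:
|12·6 + 5·8 − c| / √169 = 11
|c − (112)| = 11·13, so c = 255 or c = −31.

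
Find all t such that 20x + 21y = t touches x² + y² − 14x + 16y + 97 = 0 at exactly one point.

For a tangent, require d(centre, line) = r = 4.
|20·7 + 21·(−8) − t| / √841 = 4
|t − (−28)| = 4·29, so t = 88 or t = −144.

t = −144 or t = 88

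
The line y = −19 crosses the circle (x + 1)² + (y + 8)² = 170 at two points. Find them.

From the line, y = −19. Substituting:
x² + 2x − 48 = 0
x = 6 or x = −8, giving (6, −19) and (−8, −19).

(−8, −19) and (6, −19)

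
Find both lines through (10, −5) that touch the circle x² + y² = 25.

A line y − (−5) = m(x − (10)) is tangent when its distance from (0, 0) is 5:
(−10m − (5))² = 25(m² + 1)
3m² + 4m = 0, so m = −4/3 or m = 0.
Through (10, −5) these give 4x + 3y = 25 and y = −5.

4x + 3y = 25 and y = −5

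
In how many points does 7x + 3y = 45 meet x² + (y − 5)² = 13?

d² = (7·0 + 3·5 − (45))²/58 = 450/29; r² = 13.
Since d² > r², the line lies outside the circle.

0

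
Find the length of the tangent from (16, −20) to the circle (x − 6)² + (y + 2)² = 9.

√415

With centre O = (6, −2), |OP|² = 424 and r² = 9.
The tangent meets the radius at right angles, so tangent² = |PO|² − r² = 424 − 9 = 415.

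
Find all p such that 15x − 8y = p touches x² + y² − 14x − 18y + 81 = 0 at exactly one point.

Tangency holds when the distance from the centre (7, 9) to the line equals the radius 7:
|15·7 − 8·9 − p| / √289 = 7
|p − (33)| = 7·17, so p = 152 or p = −86.

p = −86 or p = 152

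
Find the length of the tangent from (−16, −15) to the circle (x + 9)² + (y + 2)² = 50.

2√42

With centre O = (−9, −2), |OP|² = 218 and r² = 50.
Power of the point: PT² = |PO|² − r² = 168, so PT = 2√42.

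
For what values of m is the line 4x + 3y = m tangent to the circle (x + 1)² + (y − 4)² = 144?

The line touches the circle iff its distance from (−1, 4) is 12:
|4·(−1) + 3·4 − m| / √25 = 12
|m − (8)| = 12·5, so m = 68 or m = −52.

m = −52 or m = 68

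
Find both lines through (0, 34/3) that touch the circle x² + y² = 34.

5x − 3y = −34 and 5x + 3y = 34

Let a tangent through (0, 34/3) have slope m. Its distance from (0, 0) must equal √34:
(0m − (−34/3))² = 34(m² + 1)
9m² − 25 = 0, so m = 5/3 or m = −5/3.
Through (0, 34/3) these give 5x − 3y = −34 and 5x + 3y = 34.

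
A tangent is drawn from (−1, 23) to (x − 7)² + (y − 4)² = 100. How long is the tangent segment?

The centre is (7, 4) and r = 10. The square of the distance from P to the centre is 64 + 361 = 425.
The tangent meets the radius at right angles, so tangent² = |PO|² − r² = 425 − 100 = 325.

5√13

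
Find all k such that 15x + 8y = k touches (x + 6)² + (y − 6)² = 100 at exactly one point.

k = −212 or k = 128

Tangency holds when the distance from the centre (−6, 6) to the line equals the radius 10:
|15·(−6) + 8·6 − k| / √289 = 10
|k − (−42)| = 10·17, so k = 128 or k = −212.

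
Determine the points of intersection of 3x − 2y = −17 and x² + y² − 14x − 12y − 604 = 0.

From the line, y = (17 + 3x)/2. Substituting:
13x² − 26x − 2535 = 0  ⟹  x² − 2x − 195 = 0
x = 15 or x = −13, giving (15, 31) and (−13, −11).

(−13, −11) and (15, 31)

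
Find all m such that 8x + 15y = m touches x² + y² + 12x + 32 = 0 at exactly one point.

m = −82 or m = −14

The line touches the circle iff its distance from (−6, 0) is 2:
|8·(−6) + 15·0 − m| / √289 = 2
|m − (−48)| = 2·17, so m = −14 or m = −82.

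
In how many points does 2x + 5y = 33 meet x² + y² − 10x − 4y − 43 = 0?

d² = (2·5 + 5·2 − (33))²/29 = 169/29; r² = 72.
Since d² < r², the line cuts the circle twice.

2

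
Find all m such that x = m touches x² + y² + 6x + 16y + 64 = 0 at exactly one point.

For a tangent, require d(centre, line) = r = 3.
|1·(−3) + 0·(−8) − m| / √1 = 3
|m − (−3)| = 3, so m = 0 or m = −6.

m = −6 or m = 0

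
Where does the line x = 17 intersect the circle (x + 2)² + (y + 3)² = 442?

The line gives x = 17. Substituting into the circle:
y² + 6y − 72 = 0
y = 6 or y = −12, giving (17, 6) and (17, −12).

(17, −12) and (17, 6)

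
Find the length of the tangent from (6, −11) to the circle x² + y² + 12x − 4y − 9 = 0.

With centre O = (−6, 2), |OP|² = 313 and r² = 49.
Power of the point: PT² = |PO|² − r² = 264, so PT = 2√66.

2√66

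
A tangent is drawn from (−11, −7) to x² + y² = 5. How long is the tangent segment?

√165

With centre O = (0, 0), |OP|² = 170 and r² = 5.
The tangent meets the radius at right angles, so tangent² = |PO|² − r² = 170 − 5 = 165.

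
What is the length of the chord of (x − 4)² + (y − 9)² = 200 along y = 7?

The distance from (4, 9) to the line is 2, and r² = 200.
Half the chord is √(r² − d²) = √(196), so the full chord is 28.

28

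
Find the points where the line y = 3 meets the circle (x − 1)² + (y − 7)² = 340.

(−17, 3) and (19, 3)

From the line, y = 3. Substituting:
x² − 2x − 323 = 0
x = 19 or x = −17, giving (19, 3) and (−17, 3).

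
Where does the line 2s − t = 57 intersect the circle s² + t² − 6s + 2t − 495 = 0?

(22, −13) and (24, −9)

Express t = 2s − 57 and substitute into the circle:
5s² − 230s + 2640 = 0  ⟹  s² − 46s + 528 = 0
s = 24 or s = 22, giving (24, −9) and (22, −13).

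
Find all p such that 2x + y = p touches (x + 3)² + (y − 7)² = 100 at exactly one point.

The line touches the circle iff its distance from (−3, 7) is 10:
|2·(−3) + 1·7 − p| / √5 = 10
|p − (1)| = 10√5.

p = 1 ± 10√5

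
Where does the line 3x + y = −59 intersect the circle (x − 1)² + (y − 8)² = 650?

Express y = −3x − 59 and substitute into the circle:
10x² + 400x + 3840 = 0  ⟹  x² + 40x + 384 = 0
x = −16 or x = −24, giving (−16, −11) and (−24, 13).

(−24, 13) and (−16, −11)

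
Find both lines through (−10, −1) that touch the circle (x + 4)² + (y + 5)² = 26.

x − 5y = −5 and 5x + y = −51

Let a tangent through (−10, −1) have slope m. Its distance from (−4, −5) must equal √26:
[m·(6) − (−4)]² = 26(m² + 1)
5m² + 24m − 5 = 0, so m = 1/5 or m = −5.
With m = 1/5: x − 5y = −5. With m = −5: 5x + y = −51.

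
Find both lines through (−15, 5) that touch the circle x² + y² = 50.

Write the tangent as mx − y + (5 − m·(−15)) = 0 and set its distance from the centre to 5√2:
[m·(15) − (−5)]² = 50(m² + 1)
7m² + 6m − 1 = 0, so m = 1/7 or m = −1.
With m = 1/7: x − 7y = −50. With m = −1: x + y = −10.

x − 7y = −50 and x + y = −10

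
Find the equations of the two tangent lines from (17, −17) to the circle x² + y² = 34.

A line y − (−17) = m(x − (17)) is tangent when its distance from (0, 0) is √34:
(−17m − (17))² = 34(m² + 1)
15m² + 34m + 15 = 0, so m = −5/3 or m = −3/5.
With m = −5/3: 5x + 3y = 34. With m = −3/5: 3x + 5y = −34.

5x + 3y = 34 and 3x + 5y = −34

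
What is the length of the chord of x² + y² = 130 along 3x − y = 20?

Express y = 3x − 20 and substitute into the circle:
10x² − 120x + 270 = 0  ⟹  x² − 12x + 27 = 0
x = 9 or x = 3, giving (9, 7) and (3, −11).
Chord length = distance between (9, 7) and (3, −11) = √360 = 6√10.

6√10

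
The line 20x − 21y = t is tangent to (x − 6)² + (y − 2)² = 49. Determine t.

t = −125 or t = 281

Tangency holds when the distance from the centre (6, 2) to the line equals the radius 7:
|20·6 − 21·2 − t| / √841 = 7
|t − (78)| = 7·29, so t = 281 or t = −125.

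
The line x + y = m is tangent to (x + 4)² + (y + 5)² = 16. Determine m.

Tangency holds when the distance from the centre (−4, −5) to the line equals the radius 4:
|1·(−4) + 1·(−5) − m| / √2 = 4
|m − (−9)| = 4√2.

m = −9 ± 4√2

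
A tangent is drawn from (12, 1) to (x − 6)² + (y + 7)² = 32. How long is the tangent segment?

2√17

Centre (6, −7), r² = 32. |PO|² = (6)² + (8)² = 100.
Power of the point: PT² = |PO|² − r² = 68, so PT = 2√17.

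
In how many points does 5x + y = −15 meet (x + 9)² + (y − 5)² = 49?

Centre (−9, 5), r² = 49. Distance² from centre to line = (−25)²/26 = 625/26.
Since d² < r², the line cuts the circle twice.

2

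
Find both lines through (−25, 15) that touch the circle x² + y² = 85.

A line y − (15) = m(x − (−25)) is tangent when its distance from (0, 0) is √85:
[m·(25) − (−15)]² = 85(m² + 1)
54m² + 75m + 14 = 0, so m = −7/6 or m = −2/9.
With m = −7/6: 7x + 6y = −85. With m = −2/9: 2x + 9y = 85.

7x + 6y = −85 and 2x + 9y = 85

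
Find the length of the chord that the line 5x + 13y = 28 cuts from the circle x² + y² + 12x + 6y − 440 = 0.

The distance from (−6, −3) to the line is 97/√194, and r² = 485.
Half the chord is √(r² − d²) = √(873/2), so the full chord is 3√194.

3√194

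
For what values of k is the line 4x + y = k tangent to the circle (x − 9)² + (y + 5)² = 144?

k = 31 ± 12√17

The line touches the circle iff its distance from (9, −5) is 12:
|4·9 + 1·(−5) − k| / √17 = 12
|k − (31)| = 12√17.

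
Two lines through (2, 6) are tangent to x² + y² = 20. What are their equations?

x − 2y = −10 and 2x + y = 10

Write the tangent as mx − y + (6 − m·(2)) = 0 and set its distance from the centre to 2√5:
(−2m − (−6))² = 20(m² + 1)
2m² + 3m − 2 = 0, so m = 1/2 or m = −2.
With m = 1/2: x − 2y = −10. With m = −2: 2x + y = 10.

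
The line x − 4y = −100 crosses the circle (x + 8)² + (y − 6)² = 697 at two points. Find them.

(−32, 17) and (8, 27)

Express y = (100 + x)/4 and substitute into the circle:
17x² + 408x − 4352 = 0  ⟹  x² + 24x − 256 = 0
x = 8 or x = −32, giving (8, 27) and (−32, 17).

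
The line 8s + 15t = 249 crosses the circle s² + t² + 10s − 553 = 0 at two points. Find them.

(−12, 23) and (18, 7)

Express t = (249 − 8s)/15 and substitute into the circle:
289s² − 1734s − 62424 = 0  ⟹  s² − 6s − 216 = 0
s = 18 or s = −12, giving (18, 7) and (−12, 23).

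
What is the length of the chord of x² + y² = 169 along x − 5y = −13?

Centre (0, 0), r² = 169. Perpendicular distance d from centre to line = |13| / √26 = 13/√26.
Half the chord is √(r² − d²) = √(325/2), so the full chord is 5√26.

5√26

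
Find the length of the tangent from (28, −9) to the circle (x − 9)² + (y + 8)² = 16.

Centre (9, −8), r² = 16. |PO|² = (19)² + (−1)² = 362.
By the tangent–radius right angle, tangent length = √(|PO|² − r²) = √346.

√346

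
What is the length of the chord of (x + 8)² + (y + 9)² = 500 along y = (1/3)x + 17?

2√10

The distance from (−8, −9) to the line is 70/√10, and r² = 500.
Chord = 2√(r² − d²) = 2·√(10) = 2√10.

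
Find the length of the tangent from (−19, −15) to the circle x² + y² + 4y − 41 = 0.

√485

The centre is (0, −2) and r = 3√5. The square of the distance from P to the centre is 361 + 169 = 530.
Power of the point: PT² = |PO|² − r² = 485, so PT = √485.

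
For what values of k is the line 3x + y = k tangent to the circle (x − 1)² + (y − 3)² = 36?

The line touches the circle iff its distance from (1, 3) is 6:
|3·1 + 1·3 − k| / √10 = 6
|k − (6)| = 6√10.

k = 6 ± 6√10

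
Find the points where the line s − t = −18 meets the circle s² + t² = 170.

(−11, 7) and (−7, 11)

Express t = s + 18 and substitute into the circle:
2s² + 36s + 154 = 0  ⟹  s² + 18s + 77 = 0
s = −7 or s = −11, giving (−7, 11) and (−11, 7).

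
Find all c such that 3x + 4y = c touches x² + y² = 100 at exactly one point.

c = −50 or c = 50

For a tangent, require d(centre, line) = r = 10.
|3·0 + 4·0 − c| / √25 = 10
|c| = 10·5, so c = 50 or c = −50.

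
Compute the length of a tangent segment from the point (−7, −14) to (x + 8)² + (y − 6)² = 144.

With centre O = (−8, 6), |OP|² = 401 and r² = 144.
Power of the point: PT² = |PO|² − r² = 257, so PT = √257.

√257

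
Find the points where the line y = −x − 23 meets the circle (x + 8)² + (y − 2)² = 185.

(−21, −2) and (−12, −11)

Express y = −x − 23 and substitute into the circle:
2x² + 66x + 504 = 0  ⟹  x² + 33x + 252 = 0
x = −12 or x = −21, giving (−12, −11) and (−21, −2).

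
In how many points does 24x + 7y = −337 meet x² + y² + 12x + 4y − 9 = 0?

0

Substituting the line into the circle gives 625x² + 16092x + 103692 = 0.
Δ = 258952464 − 259230000 = −277536.
No real roots: the line does not meet the circle.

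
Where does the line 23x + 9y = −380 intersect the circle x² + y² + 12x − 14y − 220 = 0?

(−22, 14) and (−13, −9)

From the line, y = (−380 − 23x)/9. Substituting:
610x² + 21350x + 174460 = 0  ⟹  x² + 35x + 286 = 0
x = −13 or x = −22, giving (−13, −9) and (−22, 14).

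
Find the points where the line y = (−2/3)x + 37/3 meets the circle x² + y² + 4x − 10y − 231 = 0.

Substitute y = (37 − 2x)/3:
13x² − 52x − 1820 = 0  ⟹  x² − 4x − 140 = 0
x = 14 or x = −10, giving (14, 3) and (−10, 19).

(−10, 19) and (14, 3)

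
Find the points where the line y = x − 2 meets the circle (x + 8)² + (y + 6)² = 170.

Substitute y = x − 2:
2x² + 24x − 90 = 0  ⟹  x² + 12x − 45 = 0
x = 3 or x = −15, giving (3, 1) and (−15, −17).

(−15, −17) and (3, 1)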